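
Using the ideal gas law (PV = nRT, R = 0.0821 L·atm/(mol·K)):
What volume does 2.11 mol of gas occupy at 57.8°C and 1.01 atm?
T = 57.8°C + 273.15 = 330.95 K
V = nRT/P = (2.11 × 0.0821 × 330.95) / 1.01
V = 56.76 L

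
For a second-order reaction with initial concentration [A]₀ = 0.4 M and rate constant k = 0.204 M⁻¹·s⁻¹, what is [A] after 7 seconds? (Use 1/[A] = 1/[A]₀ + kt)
0.2546 M

1/[A] = 1/[A]₀ + k·t = 1/0.4 + (0.204)·(7) = 2.5000 + 1.4280 = 3.9280
[A] = 1/3.9280 = 0.2546 M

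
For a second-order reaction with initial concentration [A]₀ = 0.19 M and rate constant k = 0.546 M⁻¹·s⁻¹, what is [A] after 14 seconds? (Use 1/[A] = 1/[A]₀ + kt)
0.0775 M

1/[A] = 1/[A]₀ + k·t = 1/0.19 + (0.546)·(14) = 5.2632 + 7.6440 = 12.9072
[A] = 1/12.9072 = 0.0775 M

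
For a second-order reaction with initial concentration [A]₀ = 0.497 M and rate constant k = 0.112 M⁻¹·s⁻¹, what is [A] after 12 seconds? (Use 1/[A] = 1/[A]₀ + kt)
0.2980 M

1/[A] = 1/[A]₀ + k·t = 1/0.497 + (0.112)·(12) = 2.0121 + 1.3440 = 3.3561
[A] = 1/3.3561 = 0.2980 M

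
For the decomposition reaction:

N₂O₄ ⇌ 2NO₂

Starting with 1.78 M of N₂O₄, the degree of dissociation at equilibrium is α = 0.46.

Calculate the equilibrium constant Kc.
K_c = 2.7900

x = α·[A]₀ = 0.46 × 1.78 = 0.8188 M dissociated.
At eq: [N₂O₄] = 1.78 − 0.8188 = 0.9612 M; [NO₂] = 2x = 1.638 M.
Kc = [NO₂]²/[N₂O₄] = (1.638)²/0.9612 = 2.79.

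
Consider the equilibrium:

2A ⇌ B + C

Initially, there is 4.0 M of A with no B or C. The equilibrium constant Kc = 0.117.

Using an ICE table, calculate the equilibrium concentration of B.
[B] = 0.812 M

ICE: [A] = 4.0 − 2x, [B] = [C] = x.
Kc = x²/(4.0 − 2x)² = 0.117 ⇒ √Kc = x/(4.0 − 2x).
x = √0.117·4.0/(1 + 2√0.117) = 0.34205·4.0/1.6841 = 0.81243.
[B] = x = 0.812 M.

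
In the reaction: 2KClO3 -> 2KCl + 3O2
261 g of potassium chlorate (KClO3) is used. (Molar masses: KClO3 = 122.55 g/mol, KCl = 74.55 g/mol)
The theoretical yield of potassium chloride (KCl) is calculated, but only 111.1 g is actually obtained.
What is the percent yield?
Moles of KClO3 = 261 g ÷ 122.55 g/mol = 2.12974 mol
Mole ratio: 2 mol KCl / 2 mol KClO3
Moles of KCl = 2.12974 × (2/2) = 2.12974 mol
Theoretical yield = 2.12974 mol × 74.55 g/mol = 158.77 g
Actual yield = 111.1 g
Percent yield = (111.1 / 158.77) × 100% = 70.0%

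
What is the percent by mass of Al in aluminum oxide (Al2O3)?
Mass of Al in formula = 26.98 × 2 = 53.96 g/mol
Molar mass = 101.96 g/mol
% Al = (53.96/101.96) × 100% = 52.92%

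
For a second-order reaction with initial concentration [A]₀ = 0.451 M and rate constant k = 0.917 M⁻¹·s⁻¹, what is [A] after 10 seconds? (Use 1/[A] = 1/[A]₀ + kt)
0.0878 M

1/[A] = 1/[A]₀ + k·t = 1/0.451 + (0.917)·(10) = 2.2173 + 9.1700 = 11.3873
[A] = 1/11.3873 = 0.0878 M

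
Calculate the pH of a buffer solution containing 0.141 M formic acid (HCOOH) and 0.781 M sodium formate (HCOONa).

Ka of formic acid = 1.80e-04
pH = 4.49

pKa = -log(1.80e-04) = 3.74. pH = pKa + log([A⁻]/[HA]) = 3.74 + log(0.781/0.141)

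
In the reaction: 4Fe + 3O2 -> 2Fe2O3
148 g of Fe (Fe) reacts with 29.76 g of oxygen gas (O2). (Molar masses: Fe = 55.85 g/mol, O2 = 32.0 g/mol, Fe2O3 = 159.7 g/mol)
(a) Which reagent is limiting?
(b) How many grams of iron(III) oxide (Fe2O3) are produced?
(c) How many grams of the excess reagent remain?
(a) O2, (b) 99.01 g, (c) 78.75 g

Moles of Fe = 148 g ÷ 55.85 g/mol = 2.64996 mol
Moles of O2 = 29.76 g ÷ 32.0 g/mol = 0.93 mol
Moles ÷ coefficient: Fe: 2.64996/4 = 0.6625, O2: 0.93/3 = 0.31
(a) O2 has the smaller value, so O2 is the limiting reagent.
(b) Moles of Fe2O3 = 0.93 mol O2 × (2/3) = 0.62 mol; mass = 0.62 mol × 159.7 g/mol = 99.01 g
(c) Fe consumed = 0.93 × (4/3) = 1.24 mol; remaining = 2.64996 − 1.24 = 1.40996 mol; mass = 1.40996 mol × 55.85 g/mol = 78.75 g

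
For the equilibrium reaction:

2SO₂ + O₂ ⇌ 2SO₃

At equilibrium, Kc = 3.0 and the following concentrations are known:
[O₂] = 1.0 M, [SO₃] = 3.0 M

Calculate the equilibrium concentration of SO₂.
[SO₂] = 1.7321 M

Kc = ([SO₃]^2) / ([SO₂]^2 × [O₂]) = 3.0
[SO₂]^2 = (product terms)/(Kc · other reactant terms) = 9 / (3.0 · 1) = 3
[SO₂] = (3)^(1/2) = 1.7321 M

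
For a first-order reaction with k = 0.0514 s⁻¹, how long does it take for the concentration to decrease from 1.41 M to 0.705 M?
13.49 s

From ln[A] = ln[A]₀ - k·t: t = ln([A]₀/[A])/k = ln(1.41/0.705)/0.0514 = ln(2.0000)/0.0514 = 0.6931/0.0514 = 13.49 s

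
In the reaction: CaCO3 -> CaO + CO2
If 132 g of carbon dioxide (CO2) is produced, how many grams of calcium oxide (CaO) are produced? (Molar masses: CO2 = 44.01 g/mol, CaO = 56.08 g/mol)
Moles of CO2 = 132 g ÷ 44.01 g/mol = 2.99932 mol
Mole ratio: 1 mol CaO / 1 mol CO2
Moles of CaO = 2.99932 × (1/1) = 2.99932 mol
Mass of CaO = 2.99932 mol × 56.08 g/mol = 168.2 g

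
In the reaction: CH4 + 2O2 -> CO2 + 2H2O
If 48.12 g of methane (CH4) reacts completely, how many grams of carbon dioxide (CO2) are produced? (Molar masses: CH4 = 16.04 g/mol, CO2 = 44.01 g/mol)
Moles of CH4 = 48.12 g ÷ 16.04 g/mol = 3 mol
Mole ratio: 1 mol CO2 / 1 mol CH4
Moles of CO2 = 3 × (1/1) = 3 mol
Mass of CO2 = 3 mol × 44.01 g/mol = 132 g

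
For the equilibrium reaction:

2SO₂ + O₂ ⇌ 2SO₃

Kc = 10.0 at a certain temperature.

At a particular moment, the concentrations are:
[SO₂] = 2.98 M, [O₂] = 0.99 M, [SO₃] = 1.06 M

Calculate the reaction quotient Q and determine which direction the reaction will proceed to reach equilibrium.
Q = 0.128, Q < K, reaction proceeds forward (toward products)

Q = ([SO₃]^2) / ([SO₂]^2 × [O₂])
  = ((1.06)^2) / ((2.98)^2·(0.99)) = 1.1236/8.7916 = 0.1278
Since Q = 0.1278 < Kc = 10.0, the reaction proceeds forward (toward products) to reach equilibrium.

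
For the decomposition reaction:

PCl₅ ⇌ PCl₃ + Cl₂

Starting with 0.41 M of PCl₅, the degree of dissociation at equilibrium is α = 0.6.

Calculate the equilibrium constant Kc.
K_c = 0.3690

x = α·[A]₀ = 0.6 × 0.41 = 0.246 M dissociated.
At eq: [PCl₅] = 0.41 − 0.246 = 0.164 M; [PCl₃] = [Cl₂] = x = 0.246 M.
Kc = [PCl₃][Cl₂]/[PCl₅] = (0.246)²/0.164 = 0.369.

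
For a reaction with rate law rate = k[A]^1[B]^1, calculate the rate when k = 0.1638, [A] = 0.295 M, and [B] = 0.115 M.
0.005557 M/s

rate = k·[A]^1·[B]^1 = 0.1638·(0.295)^1·(0.115)^1 = 0.1638·0.295·0.115 = 0.005557 M/s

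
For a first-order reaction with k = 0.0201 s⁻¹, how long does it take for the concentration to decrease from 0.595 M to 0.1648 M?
63.87 s

From ln[A] = ln[A]₀ - k·t: t = ln([A]₀/[A])/k = ln(0.595/0.1648)/0.0201 = ln(3.6104)/0.0201 = 1.2838/0.0201 = 63.87 s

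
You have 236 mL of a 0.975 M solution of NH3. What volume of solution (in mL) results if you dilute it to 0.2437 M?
Using M₁V₁ = M₂V₂:
0.975 × 236 = 0.2437 × V₂
V₂ = (0.975 × 236) / 0.2437 = 944.2 mL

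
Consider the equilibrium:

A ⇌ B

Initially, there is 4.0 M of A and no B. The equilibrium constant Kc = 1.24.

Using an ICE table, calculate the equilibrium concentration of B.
[B] = 2.214 M

ICE: [A] = 4.0 − x, [B] = x.
Kc = x/(4.0 − x) = 1.24 ⇒ x = 1.24·4.0/(1 + 1.24) = 4.96/2.24 = 2.214.
[B] = x = 2.214 M.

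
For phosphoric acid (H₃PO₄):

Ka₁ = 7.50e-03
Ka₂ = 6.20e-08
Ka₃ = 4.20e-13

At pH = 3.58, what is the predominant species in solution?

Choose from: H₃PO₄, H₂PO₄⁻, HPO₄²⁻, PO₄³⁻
H₂PO₄⁻

pKa1 = 2.12, pKa2 = 7.21, pKa3 = 12.38. Each pKa is the crossover between adjacent species; pH = 3.58 lies in the region where H₂PO₄⁻ predominates.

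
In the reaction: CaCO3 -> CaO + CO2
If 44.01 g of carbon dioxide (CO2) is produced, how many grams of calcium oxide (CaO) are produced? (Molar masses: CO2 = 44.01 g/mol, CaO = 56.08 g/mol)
Moles of CO2 = 44.01 g ÷ 44.01 g/mol = 1 mol
Mole ratio: 1 mol CaO / 1 mol CO2
Moles of CaO = 1 × (1/1) = 1 mol
Mass of CaO = 1 mol × 56.08 g/mol = 56.08 g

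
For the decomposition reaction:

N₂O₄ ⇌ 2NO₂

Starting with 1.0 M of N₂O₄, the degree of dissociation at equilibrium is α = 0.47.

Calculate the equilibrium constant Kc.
K_c = 1.6672

x = α·[A]₀ = 0.47 × 1.0 = 0.47 M dissociated.
At eq: [N₂O₄] = 1.0 − 0.47 = 0.53 M; [NO₂] = 2x = 0.94 M.
Kc = [NO₂]²/[N₂O₄] = (0.94)²/0.53 = 1.667.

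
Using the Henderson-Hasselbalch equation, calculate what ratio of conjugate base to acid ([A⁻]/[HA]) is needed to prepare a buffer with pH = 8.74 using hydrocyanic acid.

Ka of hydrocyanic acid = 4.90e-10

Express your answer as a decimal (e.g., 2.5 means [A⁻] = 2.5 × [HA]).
[A⁻]/[HA] = 0.269

pKa = −log(4.90e-10) = 9.3098. pH = pKa + log([A⁻]/[HA]). 8.74 = 9.3098 + log(ratio). log(ratio) = 8.74 − 9.3098 = -0.5698. ratio = 10^(-0.5698) = 0.269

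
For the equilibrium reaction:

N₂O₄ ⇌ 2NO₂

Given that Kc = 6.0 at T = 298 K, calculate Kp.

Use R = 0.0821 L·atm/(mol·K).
K_p = 146.7948

Δn = (moles gaseous products) − (moles gaseous reactants) = 1
T = 298 K; RT = 0.0821 × 298 = 24.4658
Kp = Kc·(RT)^Δn = 6.0 × (24.4658)^1 = 6.0 × 24.4658 = 146.7948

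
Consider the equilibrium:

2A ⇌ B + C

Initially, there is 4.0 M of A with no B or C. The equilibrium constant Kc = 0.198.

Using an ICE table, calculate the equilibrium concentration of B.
[B] = 0.942 M

ICE: [A] = 4.0 − 2x, [B] = [C] = x.
Kc = x²/(4.0 − 2x)² = 0.198 ⇒ √Kc = x/(4.0 − 2x).
x = √0.198·4.0/(1 + 2√0.198) = 0.44497·4.0/1.8899 = 0.94177.
[B] = x = 0.942 M.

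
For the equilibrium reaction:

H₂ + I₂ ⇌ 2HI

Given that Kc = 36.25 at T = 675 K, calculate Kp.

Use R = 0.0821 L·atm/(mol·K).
K_p = 36.2500

Δn = (moles gaseous products) − (moles gaseous reactants) = 0
T = 675 K; RT = 0.0821 × 675 = 55.4175
Kp = Kc·(RT)^Δn = 36.25 × (55.4175)^0 = 36.25 × 1 = 36.2500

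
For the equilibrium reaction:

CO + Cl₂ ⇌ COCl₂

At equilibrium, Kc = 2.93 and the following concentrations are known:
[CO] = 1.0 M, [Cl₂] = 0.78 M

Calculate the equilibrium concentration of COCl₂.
[COCl₂] = 2.2854 M

Kc = ([COCl₂]) / ([CO] × [Cl₂]) = 2.93
[COCl₂]^1 = Kc · (reactant terms)/(other product terms) = 2.93 · 0.78 / 1 = 2.2854
[COCl₂] = 2.2854 M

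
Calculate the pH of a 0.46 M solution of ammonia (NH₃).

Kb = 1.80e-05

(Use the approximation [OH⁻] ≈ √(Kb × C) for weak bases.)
pH = 11.46

[OH⁻] = √(Kb × C) = √(1.80e-05 × 0.46) = 2.8775e-03. pOH = 2.54, pH = 14 - pOH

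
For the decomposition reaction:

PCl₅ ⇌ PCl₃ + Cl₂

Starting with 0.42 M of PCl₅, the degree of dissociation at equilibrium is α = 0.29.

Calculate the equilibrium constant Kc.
K_c = 0.0497

x = α·[A]₀ = 0.29 × 0.42 = 0.1218 M dissociated.
At eq: [PCl₅] = 0.42 − 0.1218 = 0.2982 M; [PCl₃] = [Cl₂] = x = 0.1218 M.
Kc = [PCl₃][Cl₂]/[PCl₅] = (0.1218)²/0.2982 = 0.04975.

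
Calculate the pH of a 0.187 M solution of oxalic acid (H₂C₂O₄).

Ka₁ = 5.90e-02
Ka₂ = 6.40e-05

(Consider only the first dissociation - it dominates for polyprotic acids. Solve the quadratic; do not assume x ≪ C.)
pH = 1.10

x² + Ka₁·x − Ka₁·C = 0 with Ka₁ = 5.90e-02, C = 0.187.
x = (−Ka₁ + √(Ka₁² + 4·Ka₁·C))/2 = 7.9602e-02 M, so pH = 1.10.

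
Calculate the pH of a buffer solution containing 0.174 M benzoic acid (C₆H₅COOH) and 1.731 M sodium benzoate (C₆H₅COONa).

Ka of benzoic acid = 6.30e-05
pH = 5.20

pKa = -log(6.30e-05) = 4.20. pH = pKa + log([A⁻]/[HA]) = 4.20 + log(1.731/0.174)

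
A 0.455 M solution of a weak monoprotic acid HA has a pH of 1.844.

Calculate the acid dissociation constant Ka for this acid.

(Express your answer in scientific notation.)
K_a = 4.65e-04

[H⁺] = 10^(−pH) = 10^(−1.844) = 1.432e-02 M. For HA ⇌ H⁺ + A⁻, Ka = x²/(C − x) = (1.432e-02)²/(0.455 − 1.432e-02) = 4.65e-04.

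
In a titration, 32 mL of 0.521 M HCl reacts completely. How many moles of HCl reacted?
Moles = Molarity × Volume (L)
Moles = 0.521 M × 0.032 L = 0.01667 mol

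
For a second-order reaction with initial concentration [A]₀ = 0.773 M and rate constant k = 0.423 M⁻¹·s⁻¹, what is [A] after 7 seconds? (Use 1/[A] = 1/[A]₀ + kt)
0.2350 M

1/[A] = 1/[A]₀ + k·t = 1/0.773 + (0.423)·(7) = 1.2937 + 2.9610 = 4.2547
[A] = 1/4.2547 = 0.2350 M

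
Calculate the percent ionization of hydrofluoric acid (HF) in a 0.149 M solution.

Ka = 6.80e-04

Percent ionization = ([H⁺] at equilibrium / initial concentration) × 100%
Percent ionization = 6.53%

Let x = [H⁺]. Ka = x²/(C - x) ⇒ x² + (6.80e-04)x - (6.80e-04)(0.149) = 0. x = 9.7315e-03. Percent = (9.7315e-03/0.149) × 100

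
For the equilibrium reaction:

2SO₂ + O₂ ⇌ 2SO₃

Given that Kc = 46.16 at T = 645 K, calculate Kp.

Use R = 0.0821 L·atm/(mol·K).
K_p = 0.8717

Δn = (moles gaseous products) − (moles gaseous reactants) = -1
T = 645 K; RT = 0.0821 × 645 = 52.9545
Kp = Kc·(RT)^Δn = 46.16 × (52.9545)^-1 = 46.16 × 0.0188841 = 0.8717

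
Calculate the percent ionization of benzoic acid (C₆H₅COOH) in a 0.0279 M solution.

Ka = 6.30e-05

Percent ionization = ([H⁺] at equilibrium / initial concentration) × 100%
Percent ionization = 4.64%

Let x = [H⁺]. Ka = x²/(C - x) ⇒ x² + (6.30e-05)x - (6.30e-05)(0.0279) = 0. x = 1.2947e-03. Percent = (1.2947e-03/0.0279) × 100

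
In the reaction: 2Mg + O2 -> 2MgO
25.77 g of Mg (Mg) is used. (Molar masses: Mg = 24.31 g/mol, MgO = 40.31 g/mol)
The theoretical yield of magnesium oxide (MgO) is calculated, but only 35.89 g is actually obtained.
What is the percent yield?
Moles of Mg = 25.77 g ÷ 24.31 g/mol = 1.06006 mol
Mole ratio: 2 mol MgO / 2 mol Mg
Moles of MgO = 1.06006 × (2/2) = 1.06006 mol
Theoretical yield = 1.06006 mol × 40.31 g/mol = 42.731 g
Actual yield = 35.89 g
Percent yield = (35.89 / 42.731) × 100% = 84.0%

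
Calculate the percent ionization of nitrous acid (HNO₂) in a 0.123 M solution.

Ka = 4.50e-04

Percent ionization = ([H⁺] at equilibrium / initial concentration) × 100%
Percent ionization = 5.87%

Let x = [H⁺]. Ka = x²/(C - x) ⇒ x² + (4.50e-04)x - (4.50e-04)(0.123) = 0. x = 7.2182e-03. Percent = (7.2182e-03/0.123) × 100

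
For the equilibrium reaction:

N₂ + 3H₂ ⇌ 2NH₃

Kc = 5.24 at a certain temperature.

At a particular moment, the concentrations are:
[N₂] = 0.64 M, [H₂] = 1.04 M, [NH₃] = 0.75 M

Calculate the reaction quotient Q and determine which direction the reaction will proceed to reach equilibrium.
Q = 0.781, Q < K, reaction proceeds forward (toward products)

Q = ([NH₃]^2) / ([N₂] × [H₂]^3)
  = ((0.75)^2) / ((0.64)·(1.04)^3) = 0.5625/0.71991 = 0.7813
Since Q = 0.7813 < Kc = 5.24, the reaction proceeds forward (toward products) to reach equilibrium.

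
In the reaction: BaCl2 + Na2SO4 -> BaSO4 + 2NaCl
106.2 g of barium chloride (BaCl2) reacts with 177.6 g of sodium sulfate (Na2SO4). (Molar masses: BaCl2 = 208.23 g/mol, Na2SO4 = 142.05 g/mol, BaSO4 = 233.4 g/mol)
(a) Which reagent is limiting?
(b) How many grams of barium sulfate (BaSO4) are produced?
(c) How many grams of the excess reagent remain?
(a) BaCl2, (b) 119 g, (c) 105.2 g

Moles of BaCl2 = 106.2 g ÷ 208.23 g/mol = 0.510013 mol
Moles of Na2SO4 = 177.6 g ÷ 142.05 g/mol = 1.25026 mol
Moles ÷ coefficient: BaCl2: 0.510013/1 = 0.51, Na2SO4: 1.25026/1 = 1.25
(a) BaCl2 has the smaller value, so BaCl2 is the limiting reagent.
(b) Moles of BaSO4 = 0.510013 mol BaCl2 × (1/1) = 0.510013 mol; mass = 0.510013 mol × 233.4 g/mol = 119 g
(c) Na2SO4 consumed = 0.510013 × (1/1) = 0.510013 mol; remaining = 1.25026 − 0.510013 = 0.740251 mol; mass = 0.740251 mol × 142.05 g/mol = 105.2 g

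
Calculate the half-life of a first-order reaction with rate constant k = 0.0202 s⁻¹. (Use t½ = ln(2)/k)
34.31 s

t½ = ln(2)/k = 0.6931/0.0202 = 34.31 s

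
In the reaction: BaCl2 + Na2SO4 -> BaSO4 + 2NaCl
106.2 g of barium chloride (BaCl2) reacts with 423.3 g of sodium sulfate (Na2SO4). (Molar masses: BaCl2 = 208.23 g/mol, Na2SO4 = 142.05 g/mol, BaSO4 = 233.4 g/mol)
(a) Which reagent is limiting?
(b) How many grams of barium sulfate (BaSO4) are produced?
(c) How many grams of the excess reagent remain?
(a) BaCl2, (b) 119 g, (c) 350.9 g

Moles of BaCl2 = 106.2 g ÷ 208.23 g/mol = 0.510013 mol
Moles of Na2SO4 = 423.3 g ÷ 142.05 g/mol = 2.97994 mol
Moles ÷ coefficient: BaCl2: 0.510013/1 = 0.51, Na2SO4: 2.97994/1 = 2.98
(a) BaCl2 has the smaller value, so BaCl2 is the limiting reagent.
(b) Moles of BaSO4 = 0.510013 mol BaCl2 × (1/1) = 0.510013 mol; mass = 0.510013 mol × 233.4 g/mol = 119 g
(c) Na2SO4 consumed = 0.510013 × (1/1) = 0.510013 mol; remaining = 2.97994 − 0.510013 = 2.46992 mol; mass = 2.46992 mol × 142.05 g/mol = 350.9 g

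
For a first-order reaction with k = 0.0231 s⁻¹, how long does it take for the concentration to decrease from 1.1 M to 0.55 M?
30.01 s

From ln[A] = ln[A]₀ - k·t: t = ln([A]₀/[A])/k = ln(1.1/0.55)/0.0231 = ln(2.0000)/0.0231 = 0.6931/0.0231 = 30.01 s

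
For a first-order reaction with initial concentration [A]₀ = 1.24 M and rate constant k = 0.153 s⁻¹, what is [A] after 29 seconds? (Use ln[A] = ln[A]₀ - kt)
0.0147 M

ln[A] = ln[A]₀ - k·t = ln(1.24) - (0.153)·(29) = 0.2151 - 4.4370 = -4.2219
[A] = e^(-4.2219) = 0.0147 M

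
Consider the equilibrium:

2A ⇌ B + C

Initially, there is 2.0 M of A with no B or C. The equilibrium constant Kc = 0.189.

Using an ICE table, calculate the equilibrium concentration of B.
[B] = 0.465 M

ICE: [A] = 2.0 − 2x, [B] = [C] = x.
Kc = x²/(2.0 − 2x)² = 0.189 ⇒ √Kc = x/(2.0 − 2x).
x = √0.189·2.0/(1 + 2√0.189) = 0.43474·2.0/1.8695 = 0.46509.
[B] = x = 0.465 M.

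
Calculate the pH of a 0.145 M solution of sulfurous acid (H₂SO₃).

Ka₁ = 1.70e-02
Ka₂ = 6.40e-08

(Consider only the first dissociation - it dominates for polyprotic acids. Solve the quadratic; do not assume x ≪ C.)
pH = 1.38

x² + Ka₁·x − Ka₁·C = 0 with Ka₁ = 1.70e-02, C = 0.145.
x = (−Ka₁ + √(Ka₁² + 4·Ka₁·C))/2 = 4.1871e-02 M, so pH = 1.38.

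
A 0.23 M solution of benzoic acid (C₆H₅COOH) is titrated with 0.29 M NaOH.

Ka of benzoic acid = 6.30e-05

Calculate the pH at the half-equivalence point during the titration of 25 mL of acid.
pH = pKa = 4.20

At the half-equivalence point, [HA] = [A⁻], so by Henderson–Hasselbalch pH = pKa + log(1) = pKa.
pKa = −log(6.30e-05) = 4.20.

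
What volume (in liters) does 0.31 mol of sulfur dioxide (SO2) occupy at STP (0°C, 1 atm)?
At STP, 1 mol of gas occupies 22.4 L
Volume = 0.31 mol × 22.4 L/mol = 6.94 L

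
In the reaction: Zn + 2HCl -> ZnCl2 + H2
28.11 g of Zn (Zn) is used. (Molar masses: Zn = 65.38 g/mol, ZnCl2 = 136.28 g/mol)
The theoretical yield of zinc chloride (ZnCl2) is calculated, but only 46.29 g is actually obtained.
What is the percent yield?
Moles of Zn = 28.11 g ÷ 65.38 g/mol = 0.429948 mol
Mole ratio: 1 mol ZnCl2 / 1 mol Zn
Moles of ZnCl2 = 0.429948 × (1/1) = 0.429948 mol
Theoretical yield = 0.429948 mol × 136.28 g/mol = 58.593 g
Actual yield = 46.29 g
Percent yield = (46.29 / 58.593) × 100% = 79.0%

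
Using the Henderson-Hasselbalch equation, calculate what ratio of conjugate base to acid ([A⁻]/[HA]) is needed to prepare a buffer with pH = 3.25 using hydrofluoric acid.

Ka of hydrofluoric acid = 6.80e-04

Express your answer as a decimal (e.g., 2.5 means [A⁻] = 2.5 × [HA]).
[A⁻]/[HA] = 1.209

pKa = −log(6.80e-04) = 3.1675. pH = pKa + log([A⁻]/[HA]). 3.25 = 3.1675 + log(ratio). log(ratio) = 3.25 − 3.1675 = 0.0825. ratio = 10^(0.0825) = 1.209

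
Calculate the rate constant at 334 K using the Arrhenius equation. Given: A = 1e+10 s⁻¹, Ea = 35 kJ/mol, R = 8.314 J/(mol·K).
3.36e+04 s⁻¹

k = A·exp(-Ea/(R·T)) = 1e+10·exp(-35000/(8.314·334)) = 1e+10·exp(-12.6041) = 1e+10·3.3582e-06 = 3.36e+04 s⁻¹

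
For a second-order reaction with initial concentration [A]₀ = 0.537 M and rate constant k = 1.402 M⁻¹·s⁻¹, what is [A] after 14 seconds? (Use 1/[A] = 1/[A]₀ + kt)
0.0465 M

1/[A] = 1/[A]₀ + k·t = 1/0.537 + (1.402)·(14) = 1.8622 + 19.6280 = 21.4902
[A] = 1/21.4902 = 0.0465 M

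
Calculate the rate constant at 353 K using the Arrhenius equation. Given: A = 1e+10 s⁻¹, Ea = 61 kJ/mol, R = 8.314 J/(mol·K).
9.40e+00 s⁻¹

k = A·exp(-Ea/(R·T)) = 1e+10·exp(-61000/(8.314·353)) = 1e+10·exp(-20.7848) = 1e+10·9.4035e-10 = 9.40e+00 s⁻¹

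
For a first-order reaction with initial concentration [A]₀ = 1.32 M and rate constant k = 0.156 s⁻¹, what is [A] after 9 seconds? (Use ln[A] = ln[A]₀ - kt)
0.3242 M

ln[A] = ln[A]₀ - k·t = ln(1.32) - (0.156)·(9) = 0.2776 - 1.4040 = -1.1264
[A] = e^(-1.1264) = 0.3242 M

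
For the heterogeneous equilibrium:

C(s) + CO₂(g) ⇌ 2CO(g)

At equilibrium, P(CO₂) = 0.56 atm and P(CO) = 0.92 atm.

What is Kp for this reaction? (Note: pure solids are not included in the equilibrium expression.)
K_p = 1.511

Solid C is excluded.
Kp = P(CO)²/P(CO₂) = (0.92)²/0.56 = 0.8464/0.56 = 1.511.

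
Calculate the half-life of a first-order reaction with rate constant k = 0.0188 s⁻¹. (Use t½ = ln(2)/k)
36.87 s

t½ = ln(2)/k = 0.6931/0.0188 = 36.87 s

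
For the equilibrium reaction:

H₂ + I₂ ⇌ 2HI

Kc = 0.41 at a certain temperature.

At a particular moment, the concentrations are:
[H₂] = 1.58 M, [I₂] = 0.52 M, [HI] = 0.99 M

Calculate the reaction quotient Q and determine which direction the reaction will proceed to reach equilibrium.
Q = 1.193, Q > K, reaction proceeds reverse (toward reactants)

Q = ([HI]^2) / ([H₂] × [I₂])
  = ((0.99)^2) / ((1.58)·(0.52)) = 0.9801/0.8216 = 1.193
Since Q = 1.193 > Kc = 0.41, the reaction proceeds reverse (toward reactants) to reach equilibrium.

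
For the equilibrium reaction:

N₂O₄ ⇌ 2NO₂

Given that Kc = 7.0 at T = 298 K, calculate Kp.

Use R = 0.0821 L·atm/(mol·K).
K_p = 171.2606

Δn = (moles gaseous products) − (moles gaseous reactants) = 1
T = 298 K; RT = 0.0821 × 298 = 24.4658
Kp = Kc·(RT)^Δn = 7.0 × (24.4658)^1 = 7.0 × 24.4658 = 171.2606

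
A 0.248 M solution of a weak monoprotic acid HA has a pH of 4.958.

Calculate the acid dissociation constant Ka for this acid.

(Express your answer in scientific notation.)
K_a = 4.89e-10

[H⁺] = 10^(−pH) = 10^(−4.958) = 1.102e-05 M. For HA ⇌ H⁺ + A⁻, Ka = x²/(C − x) = (1.102e-05)²/(0.248 − 1.102e-05) = 4.89e-10.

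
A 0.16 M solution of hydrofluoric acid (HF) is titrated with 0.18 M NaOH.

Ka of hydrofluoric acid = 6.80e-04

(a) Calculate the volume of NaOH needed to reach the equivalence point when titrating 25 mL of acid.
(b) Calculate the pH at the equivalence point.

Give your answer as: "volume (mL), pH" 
V = 22.2 mL, pH = 8.05

(a) At equivalence: moles acid = moles base.
moles acid = 0.16 × 0.025 = 0.004 mol; V_NaOH = 0.004/0.18 = 0.02222 L = 22.2 mL.
(b) At equivalence, all acid → conjugate base A⁻ at [A⁻] = 0.004/0.04722 = 0.08471 M.
Kb = Kw/Ka = 1.0e-14/6.80e-04 = 1.471e-11; [OH⁻] = √(Kb·[A⁻]) = 1.116e-06; pOH = 5.95; pH = 14 − pOH = 8.05.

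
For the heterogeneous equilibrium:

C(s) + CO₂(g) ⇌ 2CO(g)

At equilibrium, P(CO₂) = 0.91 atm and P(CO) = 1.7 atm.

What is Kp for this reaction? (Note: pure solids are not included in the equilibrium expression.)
K_p = 3.176

Solid C is excluded.
Kp = P(CO)²/P(CO₂) = (1.7)²/0.91 = 2.89/0.91 = 3.176.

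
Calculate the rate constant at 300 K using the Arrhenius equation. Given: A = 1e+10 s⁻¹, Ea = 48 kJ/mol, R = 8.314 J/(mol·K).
4.39e+01 s⁻¹

k = A·exp(-Ea/(R·T)) = 1e+10·exp(-48000/(8.314·300)) = 1e+10·exp(-19.2446) = 1e+10·4.3869e-09 = 4.39e+01 s⁻¹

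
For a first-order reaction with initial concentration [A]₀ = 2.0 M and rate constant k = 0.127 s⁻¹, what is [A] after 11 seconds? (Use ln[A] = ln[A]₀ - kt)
0.4947 M

ln[A] = ln[A]₀ - k·t = ln(2.0) - (0.127)·(11) = 0.6931 - 1.3970 = -0.7039
[A] = e^(-0.7039) = 0.4947 M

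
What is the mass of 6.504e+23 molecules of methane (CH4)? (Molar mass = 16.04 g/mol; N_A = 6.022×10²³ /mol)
Moles = 6.504e+23 ÷ 6.022×10²³ = 1.08004 mol
Mass = 1.08004 mol × 16.04 g/mol = 17.32 g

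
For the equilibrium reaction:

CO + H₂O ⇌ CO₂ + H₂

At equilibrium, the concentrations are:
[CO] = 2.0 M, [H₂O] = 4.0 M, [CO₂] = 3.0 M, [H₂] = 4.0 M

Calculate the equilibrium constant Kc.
K_c = 1.5000

Kc = ([CO₂] × [H₂]) / ([CO] × [H₂O])
   = ((3.0)·(4.0)) / ((2.0)·(4.0))
   = 12 / 8 = 1.5000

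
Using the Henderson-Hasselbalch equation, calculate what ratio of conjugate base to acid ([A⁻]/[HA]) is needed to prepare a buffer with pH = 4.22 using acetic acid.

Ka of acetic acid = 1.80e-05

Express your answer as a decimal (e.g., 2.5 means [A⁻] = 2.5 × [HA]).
[A⁻]/[HA] = 0.299

pKa = −log(1.80e-05) = 4.7447. pH = pKa + log([A⁻]/[HA]). 4.22 = 4.7447 + log(ratio). log(ratio) = 4.22 − 4.7447 = -0.5247. ratio = 10^(-0.5247) = 0.299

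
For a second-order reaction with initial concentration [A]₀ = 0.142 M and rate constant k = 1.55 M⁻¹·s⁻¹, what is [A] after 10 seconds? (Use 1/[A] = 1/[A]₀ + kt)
0.0444 M

1/[A] = 1/[A]₀ + k·t = 1/0.142 + (1.55)·(10) = 7.0423 + 15.5000 = 22.5423
[A] = 1/22.5423 = 0.0444 M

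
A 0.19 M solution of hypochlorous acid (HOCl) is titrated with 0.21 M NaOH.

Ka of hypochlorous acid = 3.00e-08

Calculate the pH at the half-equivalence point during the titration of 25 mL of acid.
pH = pKa = 7.52

At the half-equivalence point, [HA] = [A⁻], so by Henderson–Hasselbalch pH = pKa + log(1) = pKa.
pKa = −log(3.00e-08) = 7.52.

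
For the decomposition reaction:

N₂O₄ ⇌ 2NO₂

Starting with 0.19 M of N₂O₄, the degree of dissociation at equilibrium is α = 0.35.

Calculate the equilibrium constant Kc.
K_c = 0.1432

x = α·[A]₀ = 0.35 × 0.19 = 0.0665 M dissociated.
At eq: [N₂O₄] = 0.19 − 0.0665 = 0.1235 M; [NO₂] = 2x = 0.133 M.
Kc = [NO₂]²/[N₂O₄] = (0.133)²/0.1235 = 0.1432.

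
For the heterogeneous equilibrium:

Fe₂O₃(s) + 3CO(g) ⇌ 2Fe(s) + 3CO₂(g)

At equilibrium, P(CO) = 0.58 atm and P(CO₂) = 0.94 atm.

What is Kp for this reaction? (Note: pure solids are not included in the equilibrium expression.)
K_p = 4.257

Solids (Fe₂O₃, Fe) are excluded.
Kp = P(CO₂)³/P(CO)³ = (0.94)³/(0.58)³ = 0.8306/0.1951 = 4.257.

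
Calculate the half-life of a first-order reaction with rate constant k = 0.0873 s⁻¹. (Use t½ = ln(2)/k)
7.94 s

t½ = ln(2)/k = 0.6931/0.0873 = 7.94 s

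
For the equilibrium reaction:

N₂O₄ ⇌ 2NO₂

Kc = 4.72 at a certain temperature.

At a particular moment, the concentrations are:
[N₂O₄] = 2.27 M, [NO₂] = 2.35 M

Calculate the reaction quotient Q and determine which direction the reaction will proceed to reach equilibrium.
Q = 2.433, Q < K, reaction proceeds forward (toward products)

Q = ([NO₂]^2) / ([N₂O₄])
  = ((2.35)^2) / ((2.27)) = 5.5225/2.27 = 2.433
Since Q = 2.433 < Kc = 4.72, the reaction proceeds forward (toward products) to reach equilibrium.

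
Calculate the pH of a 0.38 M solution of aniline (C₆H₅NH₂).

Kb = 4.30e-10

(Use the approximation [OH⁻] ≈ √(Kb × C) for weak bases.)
pH = 9.11

[OH⁻] = √(Kb × C) = √(4.30e-10 × 0.38) = 1.2783e-05. pOH = 4.89, pH = 14 - pOH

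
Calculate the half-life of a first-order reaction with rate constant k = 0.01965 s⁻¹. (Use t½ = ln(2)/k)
35.27 s

t½ = ln(2)/k = 0.6931/0.01965 = 35.27 s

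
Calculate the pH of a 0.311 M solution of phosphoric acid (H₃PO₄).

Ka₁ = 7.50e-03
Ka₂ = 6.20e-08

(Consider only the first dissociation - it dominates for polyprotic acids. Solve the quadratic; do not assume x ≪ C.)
pH = 1.35

x² + Ka₁·x − Ka₁·C = 0 with Ka₁ = 7.50e-03, C = 0.311.
x = (−Ka₁ + √(Ka₁² + 4·Ka₁·C))/2 = 4.4691e-02 M, so pH = 1.35.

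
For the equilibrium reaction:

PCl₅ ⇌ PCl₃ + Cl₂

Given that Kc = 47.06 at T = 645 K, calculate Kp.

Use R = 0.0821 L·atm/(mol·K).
K_p = 2.49e+03

Δn = (moles gaseous products) − (moles gaseous reactants) = 1
T = 645 K; RT = 0.0821 × 645 = 52.9545
Kp = Kc·(RT)^Δn = 47.06 × (52.9545)^1 = 47.06 × 52.9545 = 2.49e+03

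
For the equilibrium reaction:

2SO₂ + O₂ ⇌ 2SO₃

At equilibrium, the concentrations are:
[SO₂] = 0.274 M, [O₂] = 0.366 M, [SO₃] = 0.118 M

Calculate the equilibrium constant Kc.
K_c = 0.5067

Kc = ([SO₃]^2) / ([SO₂]^2 × [O₂])
   = ((0.118)^2) / ((0.274)^2·(0.366))
   = 0.013924 / 0.027478 = 0.5067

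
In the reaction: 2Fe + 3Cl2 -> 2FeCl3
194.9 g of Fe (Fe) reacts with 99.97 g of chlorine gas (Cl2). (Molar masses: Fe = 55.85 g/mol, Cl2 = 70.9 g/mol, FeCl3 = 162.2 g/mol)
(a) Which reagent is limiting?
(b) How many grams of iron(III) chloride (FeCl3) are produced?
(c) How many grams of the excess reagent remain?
(a) Cl2, (b) 152.5 g, (c) 142.4 g

Moles of Fe = 194.9 g ÷ 55.85 g/mol = 3.4897 mol
Moles of Cl2 = 99.97 g ÷ 70.9 g/mol = 1.41001 mol
Moles ÷ coefficient: Fe: 3.4897/2 = 1.745, Cl2: 1.41001/3 = 0.47
(a) Cl2 has the smaller value, so Cl2 is the limiting reagent.
(b) Moles of FeCl3 = 1.41001 mol Cl2 × (2/3) = 0.940009 mol; mass = 0.940009 mol × 162.2 g/mol = 152.5 g
(c) Fe consumed = 1.41001 × (2/3) = 0.940009 mol; remaining = 3.4897 − 0.940009 = 2.5497 mol; mass = 2.5497 mol × 55.85 g/mol = 142.4 g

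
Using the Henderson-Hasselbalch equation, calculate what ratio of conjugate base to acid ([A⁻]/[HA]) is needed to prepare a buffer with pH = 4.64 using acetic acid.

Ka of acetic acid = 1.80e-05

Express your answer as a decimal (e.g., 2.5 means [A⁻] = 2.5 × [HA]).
[A⁻]/[HA] = 0.786

pKa = −log(1.80e-05) = 4.7447. pH = pKa + log([A⁻]/[HA]). 4.64 = 4.7447 + log(ratio). log(ratio) = 4.64 − 4.7447 = -0.1047. ratio = 10^(-0.1047) = 0.786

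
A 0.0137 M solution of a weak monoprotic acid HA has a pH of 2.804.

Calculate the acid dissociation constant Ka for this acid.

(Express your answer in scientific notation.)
K_a = 2.03e-04

[H⁺] = 10^(−pH) = 10^(−2.804) = 1.570e-03 M. For HA ⇌ H⁺ + A⁻, Ka = x²/(C − x) = (1.570e-03)²/(0.0137 − 1.570e-03) = 2.03e-04.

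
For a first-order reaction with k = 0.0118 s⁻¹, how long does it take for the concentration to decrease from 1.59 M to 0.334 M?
132.23 s

From ln[A] = ln[A]₀ - k·t: t = ln([A]₀/[A])/k = ln(1.59/0.334)/0.0118 = ln(4.7605)/0.0118 = 1.5603/0.0118 = 132.23 s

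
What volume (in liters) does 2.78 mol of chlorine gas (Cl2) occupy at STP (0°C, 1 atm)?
At STP, 1 mol of gas occupies 22.4 L
Volume = 2.78 mol × 22.4 L/mol = 62.27 L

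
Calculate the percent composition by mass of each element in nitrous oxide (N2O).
N: 63.65%, O: 36.35%

Molar mass of N2O = 44.02 g/mol
% N = (2 × 14.01) / 44.02 × 100% = 28.02 / 44.02 × 100% = 63.65%
% O = (1 × 16.0) / 44.02 × 100% = 16 / 44.02 × 100% = 36.35%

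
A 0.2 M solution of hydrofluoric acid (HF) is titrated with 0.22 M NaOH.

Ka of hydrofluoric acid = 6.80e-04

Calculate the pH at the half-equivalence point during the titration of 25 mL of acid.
pH = pKa = 3.17

At the half-equivalence point, [HA] = [A⁻], so by Henderson–Hasselbalch pH = pKa + log(1) = pKa.
pKa = −log(6.80e-04) = 3.17.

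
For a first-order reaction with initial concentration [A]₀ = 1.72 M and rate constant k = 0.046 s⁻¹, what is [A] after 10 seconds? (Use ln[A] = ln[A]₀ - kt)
1.0858 M

ln[A] = ln[A]₀ - k·t = ln(1.72) - (0.046)·(10) = 0.5423 - 0.4600 = 0.0823
[A] = e^(0.0823) = 1.0858 M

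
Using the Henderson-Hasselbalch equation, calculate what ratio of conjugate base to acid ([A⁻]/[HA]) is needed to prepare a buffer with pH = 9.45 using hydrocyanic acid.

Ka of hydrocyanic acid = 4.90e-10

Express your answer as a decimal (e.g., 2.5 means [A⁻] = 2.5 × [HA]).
[A⁻]/[HA] = 1.381

pKa = −log(4.90e-10) = 9.3098. pH = pKa + log([A⁻]/[HA]). 9.45 = 9.3098 + log(ratio). log(ratio) = 9.45 − 9.3098 = 0.1402. ratio = 10^(0.1402) = 1.381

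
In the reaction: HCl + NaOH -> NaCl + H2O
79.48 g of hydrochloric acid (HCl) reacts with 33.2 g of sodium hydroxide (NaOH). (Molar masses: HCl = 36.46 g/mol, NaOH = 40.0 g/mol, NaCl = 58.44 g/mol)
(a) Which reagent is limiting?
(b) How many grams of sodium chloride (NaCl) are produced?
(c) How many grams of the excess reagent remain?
(a) NaOH, (b) 48.51 g, (c) 49.22 g

Moles of HCl = 79.48 g ÷ 36.46 g/mol = 2.17992 mol
Moles of NaOH = 33.2 g ÷ 40.0 g/mol = 0.83 mol
Moles ÷ coefficient: HCl: 2.17992/1 = 2.18, NaOH: 0.83/1 = 0.83
(a) NaOH has the smaller value, so NaOH is the limiting reagent.
(b) Moles of NaCl = 0.83 mol NaOH × (1/1) = 0.83 mol; mass = 0.83 mol × 58.44 g/mol = 48.51 g
(c) HCl consumed = 0.83 × (1/1) = 0.83 mol; remaining = 2.17992 − 0.83 = 1.34992 mol; mass = 1.34992 mol × 36.46 g/mol = 49.22 g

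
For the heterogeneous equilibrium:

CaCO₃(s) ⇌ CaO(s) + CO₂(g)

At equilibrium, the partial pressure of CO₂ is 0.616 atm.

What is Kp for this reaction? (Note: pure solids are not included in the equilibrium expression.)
K_p = 0.616

Solids (CaCO₃, CaO) have activity 1 and are excluded.
Kp = P(CO₂) = 0.616.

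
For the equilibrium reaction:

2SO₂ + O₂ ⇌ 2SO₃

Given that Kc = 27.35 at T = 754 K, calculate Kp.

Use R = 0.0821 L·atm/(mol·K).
K_p = 0.4418

Δn = (moles gaseous products) − (moles gaseous reactants) = -1
T = 754 K; RT = 0.0821 × 754 = 61.9034
Kp = Kc·(RT)^Δn = 27.35 × (61.9034)^-1 = 27.35 × 0.0161542 = 0.4418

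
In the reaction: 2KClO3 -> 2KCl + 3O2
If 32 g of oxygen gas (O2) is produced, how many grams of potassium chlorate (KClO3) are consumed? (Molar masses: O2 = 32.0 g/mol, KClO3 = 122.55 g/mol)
Moles of O2 = 32 g ÷ 32.0 g/mol = 1 mol
Mole ratio: 2 mol KClO3 / 3 mol O2
Moles of KClO3 = 1 × (2/3) = 0.666667 mol
Mass of KClO3 = 0.666667 mol × 122.55 g/mol = 81.7 g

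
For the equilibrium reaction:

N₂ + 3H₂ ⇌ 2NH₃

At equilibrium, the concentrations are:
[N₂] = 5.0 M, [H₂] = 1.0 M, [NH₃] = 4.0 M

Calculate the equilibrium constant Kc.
K_c = 3.2000

Kc = ([NH₃]^2) / ([N₂] × [H₂]^3)
   = ((4.0)^2) / ((5.0)·(1.0)^3)
   = 16 / 5 = 3.2000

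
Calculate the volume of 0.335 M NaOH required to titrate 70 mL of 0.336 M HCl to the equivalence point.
V_{base} = 70.2 mL

At equivalence: moles acid = moles base.
moles HCl = 0.336 M × 0.07 L = 0.02352 mol
V_NaOH = 0.02352 mol ÷ 0.335 M = 0.07021 L = 70.2 mL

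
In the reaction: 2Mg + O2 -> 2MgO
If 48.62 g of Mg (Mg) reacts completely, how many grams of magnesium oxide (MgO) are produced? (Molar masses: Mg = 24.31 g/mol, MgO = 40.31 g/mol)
Moles of Mg = 48.62 g ÷ 24.31 g/mol = 2 mol
Mole ratio: 2 mol MgO / 2 mol Mg
Moles of MgO = 2 × (2/2) = 2 mol
Mass of MgO = 2 mol × 40.31 g/mol = 80.62 g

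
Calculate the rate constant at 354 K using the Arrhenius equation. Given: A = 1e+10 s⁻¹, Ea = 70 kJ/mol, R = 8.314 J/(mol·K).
4.69e-01 s⁻¹

k = A·exp(-Ea/(R·T)) = 1e+10·exp(-70000/(8.314·354)) = 1e+10·exp(-23.7840) = 1e+10·4.6854e-11 = 4.69e-01 s⁻¹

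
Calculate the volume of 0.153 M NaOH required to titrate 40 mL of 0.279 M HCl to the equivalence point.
V_{base} = 72.9 mL

At equivalence: moles acid = moles base.
moles HCl = 0.279 M × 0.04 L = 0.01116 mol
V_NaOH = 0.01116 mol ÷ 0.153 M = 0.07294 L = 72.9 mL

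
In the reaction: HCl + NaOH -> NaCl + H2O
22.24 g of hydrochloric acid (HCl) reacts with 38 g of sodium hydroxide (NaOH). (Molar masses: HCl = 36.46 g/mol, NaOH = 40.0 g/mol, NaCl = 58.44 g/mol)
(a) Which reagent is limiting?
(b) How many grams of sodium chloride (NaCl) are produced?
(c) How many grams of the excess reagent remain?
(a) HCl, (b) 35.65 g, (c) 13.6 g

Moles of HCl = 22.24 g ÷ 36.46 g/mol = 0.609984 mol
Moles of NaOH = 38 g ÷ 40.0 g/mol = 0.95 mol
Moles ÷ coefficient: HCl: 0.609984/1 = 0.61, NaOH: 0.95/1 = 0.95
(a) HCl has the smaller value, so HCl is the limiting reagent.
(b) Moles of NaCl = 0.609984 mol HCl × (1/1) = 0.609984 mol; mass = 0.609984 mol × 58.44 g/mol = 35.65 g
(c) NaOH consumed = 0.609984 × (1/1) = 0.609984 mol; remaining = 0.95 − 0.609984 = 0.340016 mol; mass = 0.340016 mol × 40.0 g/mol = 13.6 g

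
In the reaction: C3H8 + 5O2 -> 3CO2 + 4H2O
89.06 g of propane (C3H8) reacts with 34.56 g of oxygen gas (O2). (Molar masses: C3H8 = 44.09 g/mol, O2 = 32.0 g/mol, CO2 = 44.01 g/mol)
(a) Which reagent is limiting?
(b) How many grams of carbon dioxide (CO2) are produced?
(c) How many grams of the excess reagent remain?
(a) O2, (b) 28.52 g, (c) 79.54 g

Moles of C3H8 = 89.06 g ÷ 44.09 g/mol = 2.01996 mol
Moles of O2 = 34.56 g ÷ 32.0 g/mol = 1.08 mol
Moles ÷ coefficient: C3H8: 2.01996/1 = 2.02, O2: 1.08/5 = 0.216
(a) O2 has the smaller value, so O2 is the limiting reagent.
(b) Moles of CO2 = 1.08 mol O2 × (3/5) = 0.648 mol; mass = 0.648 mol × 44.01 g/mol = 28.52 g
(c) C3H8 consumed = 1.08 × (1/5) = 0.216 mol; remaining = 2.01996 − 0.216 = 1.80396 mol; mass = 1.80396 mol × 44.09 g/mol = 79.54 g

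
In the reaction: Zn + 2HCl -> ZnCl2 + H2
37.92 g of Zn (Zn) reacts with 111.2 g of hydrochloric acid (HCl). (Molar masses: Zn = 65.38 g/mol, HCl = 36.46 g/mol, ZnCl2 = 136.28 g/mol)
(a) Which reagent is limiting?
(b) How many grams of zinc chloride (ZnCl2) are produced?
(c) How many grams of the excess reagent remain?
(a) Zn, (b) 79.04 g, (c) 68.91 g

Moles of Zn = 37.92 g ÷ 65.38 g/mol = 0.579994 mol
Moles of HCl = 111.2 g ÷ 36.46 g/mol = 3.04992 mol
Moles ÷ coefficient: Zn: 0.579994/1 = 0.58, HCl: 3.04992/2 = 1.525
(a) Zn has the smaller value, so Zn is the limiting reagent.
(b) Moles of ZnCl2 = 0.579994 mol Zn × (1/1) = 0.579994 mol; mass = 0.579994 mol × 136.28 g/mol = 79.04 g
(c) HCl consumed = 0.579994 × (2/1) = 1.15999 mol; remaining = 3.04992 − 1.15999 = 1.88993 mol; mass = 1.88993 mol × 36.46 g/mol = 68.91 g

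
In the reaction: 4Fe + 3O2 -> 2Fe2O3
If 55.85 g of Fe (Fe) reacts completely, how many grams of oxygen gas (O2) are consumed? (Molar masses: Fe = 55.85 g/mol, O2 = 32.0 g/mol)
Moles of Fe = 55.85 g ÷ 55.85 g/mol = 1 mol
Mole ratio: 3 mol O2 / 4 mol Fe
Moles of O2 = 1 × (3/4) = 0.75 mol
Mass of O2 = 0.75 mol × 32.0 g/mol = 24 g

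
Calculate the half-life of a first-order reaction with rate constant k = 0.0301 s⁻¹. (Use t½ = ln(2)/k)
23.03 s

t½ = ln(2)/k = 0.6931/0.0301 = 23.03 s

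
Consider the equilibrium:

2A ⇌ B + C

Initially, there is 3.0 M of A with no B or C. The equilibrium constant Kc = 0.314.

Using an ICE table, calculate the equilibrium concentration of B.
[B] = 0.793 M

ICE: [A] = 3.0 − 2x, [B] = [C] = x.
Kc = x²/(3.0 − 2x)² = 0.314 ⇒ √Kc = x/(3.0 − 2x).
x = √0.314·3.0/(1 + 2√0.314) = 0.56036·3.0/2.1207 = 0.79269.
[B] = x = 0.793 M.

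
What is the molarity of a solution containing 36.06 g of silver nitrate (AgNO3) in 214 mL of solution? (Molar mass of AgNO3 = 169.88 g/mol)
Moles of AgNO3 = 36.06 g ÷ 169.88 g/mol = 0.212267 mol
Volume = 214 mL = 0.214 L
Molarity = 0.212267 mol ÷ 0.214 L = 0.9919 M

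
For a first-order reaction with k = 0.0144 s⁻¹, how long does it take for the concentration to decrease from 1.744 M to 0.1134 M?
189.79 s

From ln[A] = ln[A]₀ - k·t: t = ln([A]₀/[A])/k = ln(1.744/0.1134)/0.0144 = ln(15.3792)/0.0144 = 2.7330/0.0144 = 189.79 s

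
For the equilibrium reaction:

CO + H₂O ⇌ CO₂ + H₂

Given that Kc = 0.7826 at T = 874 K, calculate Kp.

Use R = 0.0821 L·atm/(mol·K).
K_p = 0.7826

Δn = (moles gaseous products) − (moles gaseous reactants) = 0
T = 874 K; RT = 0.0821 × 874 = 71.7554
Kp = Kc·(RT)^Δn = 0.7826 × (71.7554)^0 = 0.7826 × 1 = 0.7826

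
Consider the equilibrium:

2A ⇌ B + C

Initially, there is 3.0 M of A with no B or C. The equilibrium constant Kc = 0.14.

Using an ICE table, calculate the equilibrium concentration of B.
[B] = 0.642 M

ICE: [A] = 3.0 − 2x, [B] = [C] = x.
Kc = x²/(3.0 − 2x)² = 0.14 ⇒ √Kc = x/(3.0 − 2x).
x = √0.14·3.0/(1 + 2√0.14) = 0.37417·3.0/1.7483 = 0.64204.
[B] = x = 0.642 M.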